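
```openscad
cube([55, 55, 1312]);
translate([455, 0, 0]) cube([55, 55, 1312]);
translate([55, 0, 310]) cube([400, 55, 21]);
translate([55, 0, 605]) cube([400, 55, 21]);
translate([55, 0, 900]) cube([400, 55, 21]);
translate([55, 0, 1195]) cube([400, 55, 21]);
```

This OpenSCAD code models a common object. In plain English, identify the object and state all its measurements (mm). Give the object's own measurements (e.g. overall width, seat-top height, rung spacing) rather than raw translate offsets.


A straight ladder. Two 55×55 mm vertical rails, 1312 mm tall, stand 510 mm apart (outside-to-outside) with their front faces coplanar on the −y side. 4 rungs, each 55 mm deep and 21 mm tall, span between the inner faces of the rails, front faces flush with the rails. The lowest rung's underside is at z = 310 mm and rungs are spaced 295 mm apart (underside to underside).


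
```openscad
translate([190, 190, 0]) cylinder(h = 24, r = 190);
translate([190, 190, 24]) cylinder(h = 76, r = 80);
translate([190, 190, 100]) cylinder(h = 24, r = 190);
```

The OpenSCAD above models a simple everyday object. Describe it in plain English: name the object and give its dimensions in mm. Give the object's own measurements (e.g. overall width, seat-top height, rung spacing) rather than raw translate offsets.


A spool: two coaxial disc flanges of radius 190 mm and thickness 24 mm, joined by a core cylinder of radius 80 mm and height 76 mm. The lower flange rests on z = 0 and the three cylinders share a vertical axis.


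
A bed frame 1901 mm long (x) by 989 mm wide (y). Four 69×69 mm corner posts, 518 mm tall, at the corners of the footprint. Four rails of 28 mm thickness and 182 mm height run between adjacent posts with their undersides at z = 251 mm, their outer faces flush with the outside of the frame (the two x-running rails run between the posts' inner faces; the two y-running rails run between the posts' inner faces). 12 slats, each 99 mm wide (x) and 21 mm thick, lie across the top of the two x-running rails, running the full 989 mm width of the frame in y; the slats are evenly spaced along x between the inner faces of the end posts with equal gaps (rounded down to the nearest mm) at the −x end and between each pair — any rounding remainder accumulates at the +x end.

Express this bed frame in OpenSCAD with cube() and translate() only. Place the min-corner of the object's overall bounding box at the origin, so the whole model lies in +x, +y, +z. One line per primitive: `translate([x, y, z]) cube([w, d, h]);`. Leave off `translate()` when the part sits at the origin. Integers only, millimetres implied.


cube([69, 69, 518]);
translate([0, 920, 0]) cube([69, 69, 518]);
translate([1832, 0, 0]) cube([69, 69, 518]);
translate([1832, 920, 0]) cube([69, 69, 518]);
translate([69, 0, 251]) cube([1763, 28, 182]);
translate([69, 961, 251]) cube([1763, 28, 182]);
translate([0, 69, 251]) cube([28, 851, 182]);
translate([1873, 69, 251]) cube([28, 851, 182]);
translate([113, 0, 433]) cube([99, 989, 21]);
translate([256, 0, 433]) cube([99, 989, 21]);
translate([399, 0, 433]) cube([99, 989, 21]);
translate([542, 0, 433]) cube([99, 989, 21]);
translate([685, 0, 433]) cube([99, 989, 21]);
translate([828, 0, 433]) cube([99, 989, 21]);
translate([971, 0, 433]) cube([99, 989, 21]);
translate([1114, 0, 433]) cube([99, 989, 21]);
translate([1257, 0, 433]) cube([99, 989, 21]);
translate([1400, 0, 433]) cube([99, 989, 21]);
translate([1543, 0, 433]) cube([99, 989, 21]);
translate([1686, 0, 433]) cube([99, 989, 21]);


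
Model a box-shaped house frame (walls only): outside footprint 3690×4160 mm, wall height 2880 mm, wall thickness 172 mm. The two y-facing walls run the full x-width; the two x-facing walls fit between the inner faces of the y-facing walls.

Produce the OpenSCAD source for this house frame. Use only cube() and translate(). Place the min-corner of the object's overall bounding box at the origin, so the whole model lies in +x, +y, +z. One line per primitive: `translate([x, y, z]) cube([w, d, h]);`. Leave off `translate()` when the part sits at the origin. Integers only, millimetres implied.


cube([3690, 172, 2880]);
translate([0, 3988, 0]) cube([3690, 172, 2880]);
translate([0, 172, 0]) cube([172, 3816, 2880]);
translate([3518, 172, 0]) cube([172, 3816, 2880]);


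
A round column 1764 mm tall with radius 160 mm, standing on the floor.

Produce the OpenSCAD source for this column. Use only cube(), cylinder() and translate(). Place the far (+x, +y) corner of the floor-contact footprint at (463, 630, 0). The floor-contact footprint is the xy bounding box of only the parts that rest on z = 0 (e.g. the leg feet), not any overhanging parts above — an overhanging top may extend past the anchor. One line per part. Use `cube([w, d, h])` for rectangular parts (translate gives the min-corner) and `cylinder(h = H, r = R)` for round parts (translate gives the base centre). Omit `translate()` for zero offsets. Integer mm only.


translate([303, 470, 0]) cylinder(h = 1764, r = 160);


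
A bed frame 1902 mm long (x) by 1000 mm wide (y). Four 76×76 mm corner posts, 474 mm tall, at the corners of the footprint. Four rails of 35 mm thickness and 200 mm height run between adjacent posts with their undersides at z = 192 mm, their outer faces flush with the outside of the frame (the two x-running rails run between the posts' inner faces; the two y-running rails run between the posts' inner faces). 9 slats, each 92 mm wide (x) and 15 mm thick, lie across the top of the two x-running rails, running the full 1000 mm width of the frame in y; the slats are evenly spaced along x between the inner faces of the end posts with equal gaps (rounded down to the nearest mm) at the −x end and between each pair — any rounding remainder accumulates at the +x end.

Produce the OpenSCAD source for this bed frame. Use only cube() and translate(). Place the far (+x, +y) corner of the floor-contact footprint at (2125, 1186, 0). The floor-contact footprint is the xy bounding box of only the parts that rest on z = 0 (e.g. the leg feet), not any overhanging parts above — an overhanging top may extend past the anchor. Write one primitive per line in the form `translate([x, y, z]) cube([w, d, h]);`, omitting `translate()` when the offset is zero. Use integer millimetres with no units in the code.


translate([223, 186, 0]) cube([76, 76, 474]);
translate([223, 1110, 0]) cube([76, 76, 474]);
translate([2049, 186, 0]) cube([76, 76, 474]);
translate([2049, 1110, 0]) cube([76, 76, 474]);
translate([299, 186, 192]) cube([1750, 35, 200]);
translate([299, 1151, 192]) cube([1750, 35, 200]);
translate([223, 262, 192]) cube([35, 848, 200]);
translate([2090, 262, 192]) cube([35, 848, 200]);
translate([391, 186, 392]) cube([92, 1000, 15]);
translate([575, 186, 392]) cube([92, 1000, 15]);
translate([759, 186, 392]) cube([92, 1000, 15]);
translate([943, 186, 392]) cube([92, 1000, 15]);
translate([1127, 186, 392]) cube([92, 1000, 15]);
translate([1311, 186, 392]) cube([92, 1000, 15]);
translate([1495, 186, 392]) cube([92, 1000, 15]);
translate([1679, 186, 392]) cube([92, 1000, 15]);
translate([1863, 186, 392]) cube([92, 1000, 15]);


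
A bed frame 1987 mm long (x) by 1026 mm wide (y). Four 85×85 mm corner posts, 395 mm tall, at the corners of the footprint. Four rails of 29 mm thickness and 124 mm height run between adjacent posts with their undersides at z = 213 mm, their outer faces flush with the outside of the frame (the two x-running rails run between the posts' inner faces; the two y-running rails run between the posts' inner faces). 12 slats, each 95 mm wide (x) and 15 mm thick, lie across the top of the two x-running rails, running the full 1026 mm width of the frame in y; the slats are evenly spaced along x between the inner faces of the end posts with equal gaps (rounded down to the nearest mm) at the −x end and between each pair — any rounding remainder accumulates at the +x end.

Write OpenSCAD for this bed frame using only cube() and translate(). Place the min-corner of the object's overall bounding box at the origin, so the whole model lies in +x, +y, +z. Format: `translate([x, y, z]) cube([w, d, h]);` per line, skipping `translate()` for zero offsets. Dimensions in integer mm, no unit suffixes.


cube([85, 85, 395]);
translate([0, 941, 0]) cube([85, 85, 395]);
translate([1902, 0, 0]) cube([85, 85, 395]);
translate([1902, 941, 0]) cube([85, 85, 395]);
translate([85, 0, 213]) cube([1817, 29, 124]);
translate([85, 997, 213]) cube([1817, 29, 124]);
translate([0, 85, 213]) cube([29, 856, 124]);
translate([1958, 85, 213]) cube([29, 856, 124]);
translate([137, 0, 337]) cube([95, 1026, 15]);
translate([284, 0, 337]) cube([95, 1026, 15]);
translate([431, 0, 337]) cube([95, 1026, 15]);
translate([578, 0, 337]) cube([95, 1026, 15]);
translate([725, 0, 337]) cube([95, 1026, 15]);
translate([872, 0, 337]) cube([95, 1026, 15]);
translate([1019, 0, 337]) cube([95, 1026, 15]);
translate([1166, 0, 337]) cube([95, 1026, 15]);
translate([1313, 0, 337]) cube([95, 1026, 15]);
translate([1460, 0, 337]) cube([95, 1026, 15]);
translate([1607, 0, 337]) cube([95, 1026, 15]);
translate([1754, 0, 337]) cube([95, 1026, 15]);


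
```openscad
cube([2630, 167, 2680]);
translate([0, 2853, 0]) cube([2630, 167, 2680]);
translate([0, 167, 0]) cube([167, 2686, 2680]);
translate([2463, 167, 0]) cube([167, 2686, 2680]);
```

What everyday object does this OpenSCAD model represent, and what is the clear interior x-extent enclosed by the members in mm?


A house (or room) frame. The interior width is 2296 mm.

Four 2680 mm walls enclosing a rectangle with no floor or roof — a room or house frame. Outside width is 2630 mm and wall thickness is 167 mm, so the interior width is 2630 − 2 × 167 = 2296 mm.


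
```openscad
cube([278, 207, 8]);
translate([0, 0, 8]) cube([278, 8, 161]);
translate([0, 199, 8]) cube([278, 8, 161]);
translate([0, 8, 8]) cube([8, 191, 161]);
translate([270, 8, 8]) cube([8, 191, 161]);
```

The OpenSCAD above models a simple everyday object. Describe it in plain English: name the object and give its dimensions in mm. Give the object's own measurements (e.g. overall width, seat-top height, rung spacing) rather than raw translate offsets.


An open-topped rectangular box: outside dimensions 278×207×169 mm, with a uniform wall and base thickness of 8 mm. The base is a full 278×207 slab on the floor; four walls sit on top of the base. The front and back walls (the −y and +y sides) span the full width; the two side walls fit between them.


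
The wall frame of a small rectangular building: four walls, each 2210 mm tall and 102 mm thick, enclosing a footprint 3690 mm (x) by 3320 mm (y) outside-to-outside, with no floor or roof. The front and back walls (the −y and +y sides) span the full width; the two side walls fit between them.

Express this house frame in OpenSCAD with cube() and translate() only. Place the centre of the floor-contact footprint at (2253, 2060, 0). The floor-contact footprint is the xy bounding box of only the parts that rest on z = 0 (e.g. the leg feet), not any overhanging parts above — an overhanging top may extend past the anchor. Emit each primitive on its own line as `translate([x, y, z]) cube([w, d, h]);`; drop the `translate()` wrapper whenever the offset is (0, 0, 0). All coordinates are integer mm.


translate([408, 400, 0]) cube([3690, 102, 2210]);
translate([408, 3618, 0]) cube([3690, 102, 2210]);
translate([408, 502, 0]) cube([102, 3116, 2210]);
translate([3996, 502, 0]) cube([102, 3116, 2210]);


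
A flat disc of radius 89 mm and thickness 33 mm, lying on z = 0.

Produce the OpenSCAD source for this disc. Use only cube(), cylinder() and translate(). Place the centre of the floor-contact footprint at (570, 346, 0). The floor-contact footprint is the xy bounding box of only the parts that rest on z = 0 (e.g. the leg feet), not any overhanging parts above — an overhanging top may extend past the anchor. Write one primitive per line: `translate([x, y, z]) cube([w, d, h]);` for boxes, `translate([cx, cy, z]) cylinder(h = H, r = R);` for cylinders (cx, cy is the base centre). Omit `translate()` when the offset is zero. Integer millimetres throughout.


translate([570, 346, 0]) cylinder(h = 33, r = 89);


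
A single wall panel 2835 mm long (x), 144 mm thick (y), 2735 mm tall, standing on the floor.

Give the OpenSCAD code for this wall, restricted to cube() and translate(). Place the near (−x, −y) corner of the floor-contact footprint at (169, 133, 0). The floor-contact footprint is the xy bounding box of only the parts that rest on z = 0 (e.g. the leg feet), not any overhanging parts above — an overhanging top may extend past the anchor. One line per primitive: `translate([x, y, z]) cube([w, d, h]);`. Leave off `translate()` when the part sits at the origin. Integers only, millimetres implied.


translate([169, 133, 0]) cube([2835, 144, 2735]);


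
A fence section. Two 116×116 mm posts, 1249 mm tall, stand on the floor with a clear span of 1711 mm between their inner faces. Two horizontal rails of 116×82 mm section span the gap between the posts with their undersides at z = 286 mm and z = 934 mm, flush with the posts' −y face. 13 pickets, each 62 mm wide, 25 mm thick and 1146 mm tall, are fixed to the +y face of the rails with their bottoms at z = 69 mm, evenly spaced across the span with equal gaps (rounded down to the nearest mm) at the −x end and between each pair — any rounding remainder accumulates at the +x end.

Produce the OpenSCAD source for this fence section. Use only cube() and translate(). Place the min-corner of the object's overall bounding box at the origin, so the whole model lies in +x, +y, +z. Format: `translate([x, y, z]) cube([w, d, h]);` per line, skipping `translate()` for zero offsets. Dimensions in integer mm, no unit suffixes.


cube([116, 116, 1249]);
translate([1827, 0, 0]) cube([116, 116, 1249]);
translate([116, 0, 286]) cube([1711, 116, 82]);
translate([116, 0, 934]) cube([1711, 116, 82]);
translate([180, 116, 69]) cube([62, 25, 1146]);
translate([306, 116, 69]) cube([62, 25, 1146]);
translate([432, 116, 69]) cube([62, 25, 1146]);
translate([558, 116, 69]) cube([62, 25, 1146]);
translate([684, 116, 69]) cube([62, 25, 1146]);
translate([810, 116, 69]) cube([62, 25, 1146]);
translate([936, 116, 69]) cube([62, 25, 1146]);
translate([1062, 116, 69]) cube([62, 25, 1146]);
translate([1188, 116, 69]) cube([62, 25, 1146]);
translate([1314, 116, 69]) cube([62, 25, 1146]);
translate([1440, 116, 69]) cube([62, 25, 1146]);
translate([1566, 116, 69]) cube([62, 25, 1146]);
translate([1692, 116, 69]) cube([62, 25, 1146]);


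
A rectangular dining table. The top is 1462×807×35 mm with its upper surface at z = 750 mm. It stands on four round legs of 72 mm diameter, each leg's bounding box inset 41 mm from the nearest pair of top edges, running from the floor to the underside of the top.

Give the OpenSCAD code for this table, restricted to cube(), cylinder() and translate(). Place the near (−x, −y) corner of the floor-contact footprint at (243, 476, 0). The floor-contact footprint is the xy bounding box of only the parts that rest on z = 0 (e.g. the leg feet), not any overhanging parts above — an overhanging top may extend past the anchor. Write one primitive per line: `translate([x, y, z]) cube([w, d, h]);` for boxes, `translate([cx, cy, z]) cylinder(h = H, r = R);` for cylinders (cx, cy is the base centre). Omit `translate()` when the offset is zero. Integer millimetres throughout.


translate([202, 435, 715]) cube([1462, 807, 35]);
translate([279, 512, 0]) cylinder(h = 715, r = 36);
translate([1587, 512, 0]) cylinder(h = 715, r = 36);
translate([279, 1165, 0]) cylinder(h = 715, r = 36);
translate([1587, 1165, 0]) cylinder(h = 715, r = 36);


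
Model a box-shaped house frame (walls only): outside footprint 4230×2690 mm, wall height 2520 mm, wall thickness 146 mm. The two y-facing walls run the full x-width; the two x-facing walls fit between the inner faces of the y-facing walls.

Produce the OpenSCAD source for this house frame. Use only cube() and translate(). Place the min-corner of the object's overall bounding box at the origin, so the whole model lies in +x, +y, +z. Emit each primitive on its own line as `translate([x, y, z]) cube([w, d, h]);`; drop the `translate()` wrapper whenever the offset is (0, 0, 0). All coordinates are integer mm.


cube([4230, 146, 2520]);
translate([0, 2544, 0]) cube([4230, 146, 2520]);
translate([0, 146, 0]) cube([146, 2398, 2520]);
translate([4084, 146, 0]) cube([146, 2398, 2520]);


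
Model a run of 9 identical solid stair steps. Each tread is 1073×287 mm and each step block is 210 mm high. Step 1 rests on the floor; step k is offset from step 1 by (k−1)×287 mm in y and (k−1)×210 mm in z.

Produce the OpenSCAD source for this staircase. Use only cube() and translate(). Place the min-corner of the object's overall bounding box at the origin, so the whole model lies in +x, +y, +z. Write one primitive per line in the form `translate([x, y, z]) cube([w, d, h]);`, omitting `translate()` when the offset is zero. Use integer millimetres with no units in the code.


cube([1073, 287, 210]);
translate([0, 287, 210]) cube([1073, 287, 210]);
translate([0, 574, 420]) cube([1073, 287, 210]);
translate([0, 861, 630]) cube([1073, 287, 210]);
translate([0, 1148, 840]) cube([1073, 287, 210]);
translate([0, 1435, 1050]) cube([1073, 287, 210]);
translate([0, 1722, 1260]) cube([1073, 287, 210]);
translate([0, 2009, 1470]) cube([1073, 287, 210]);
translate([0, 2296, 1680]) cube([1073, 287, 210]);


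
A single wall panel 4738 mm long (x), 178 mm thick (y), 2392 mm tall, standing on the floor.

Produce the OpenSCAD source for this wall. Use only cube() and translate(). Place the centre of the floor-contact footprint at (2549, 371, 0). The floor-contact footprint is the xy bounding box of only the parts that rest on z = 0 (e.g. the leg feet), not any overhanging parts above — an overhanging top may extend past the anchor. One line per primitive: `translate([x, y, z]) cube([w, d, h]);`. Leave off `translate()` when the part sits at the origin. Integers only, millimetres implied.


translate([180, 282, 0]) cube([4738, 178, 2392]);


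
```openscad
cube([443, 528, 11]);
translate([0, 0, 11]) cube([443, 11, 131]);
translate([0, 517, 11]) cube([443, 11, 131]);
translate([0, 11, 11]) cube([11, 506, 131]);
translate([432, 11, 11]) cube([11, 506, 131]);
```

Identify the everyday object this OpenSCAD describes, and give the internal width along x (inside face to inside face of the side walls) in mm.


An open box. The internal width is 421 mm.

A 443×528 base slab with four walls standing on it — an open box. The base is 443 mm wide and the walls are 11 mm thick, so the internal width is 443 − 2 × 11 = 421 mm.


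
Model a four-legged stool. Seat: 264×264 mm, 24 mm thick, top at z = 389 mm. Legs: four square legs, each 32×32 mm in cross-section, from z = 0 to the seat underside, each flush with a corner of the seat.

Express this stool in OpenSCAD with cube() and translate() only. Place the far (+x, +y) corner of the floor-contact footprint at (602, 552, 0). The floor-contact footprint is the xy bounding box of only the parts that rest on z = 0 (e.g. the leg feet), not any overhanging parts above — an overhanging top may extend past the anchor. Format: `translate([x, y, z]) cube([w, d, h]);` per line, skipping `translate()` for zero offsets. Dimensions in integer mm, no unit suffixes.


translate([338, 288, 365]) cube([264, 264, 24]);
translate([338, 288, 0]) cube([32, 32, 365]);
translate([570, 288, 0]) cube([32, 32, 365]);
translate([338, 520, 0]) cube([32, 32, 365]);
translate([570, 520, 0]) cube([32, 32, 365]);


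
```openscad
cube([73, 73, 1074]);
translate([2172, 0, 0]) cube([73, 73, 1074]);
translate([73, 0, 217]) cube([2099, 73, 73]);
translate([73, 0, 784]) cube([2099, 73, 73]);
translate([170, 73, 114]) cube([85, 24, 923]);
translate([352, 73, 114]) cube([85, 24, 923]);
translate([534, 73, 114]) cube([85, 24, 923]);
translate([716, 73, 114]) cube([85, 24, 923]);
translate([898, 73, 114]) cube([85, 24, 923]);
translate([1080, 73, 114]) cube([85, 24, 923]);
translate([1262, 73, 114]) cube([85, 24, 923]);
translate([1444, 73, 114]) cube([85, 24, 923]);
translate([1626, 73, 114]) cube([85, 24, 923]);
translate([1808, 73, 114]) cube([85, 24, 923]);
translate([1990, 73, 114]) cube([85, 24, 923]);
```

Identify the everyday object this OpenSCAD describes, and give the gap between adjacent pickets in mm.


A fence section. The picket gap is 97 mm.

Two posts, two rails, 11 pickets — a fence section. Span 2099 mm holds 11 pickets of 85 mm with 12 equal gaps: ⌊(2099 − 11·85) / 12⌋ = 97 mm.


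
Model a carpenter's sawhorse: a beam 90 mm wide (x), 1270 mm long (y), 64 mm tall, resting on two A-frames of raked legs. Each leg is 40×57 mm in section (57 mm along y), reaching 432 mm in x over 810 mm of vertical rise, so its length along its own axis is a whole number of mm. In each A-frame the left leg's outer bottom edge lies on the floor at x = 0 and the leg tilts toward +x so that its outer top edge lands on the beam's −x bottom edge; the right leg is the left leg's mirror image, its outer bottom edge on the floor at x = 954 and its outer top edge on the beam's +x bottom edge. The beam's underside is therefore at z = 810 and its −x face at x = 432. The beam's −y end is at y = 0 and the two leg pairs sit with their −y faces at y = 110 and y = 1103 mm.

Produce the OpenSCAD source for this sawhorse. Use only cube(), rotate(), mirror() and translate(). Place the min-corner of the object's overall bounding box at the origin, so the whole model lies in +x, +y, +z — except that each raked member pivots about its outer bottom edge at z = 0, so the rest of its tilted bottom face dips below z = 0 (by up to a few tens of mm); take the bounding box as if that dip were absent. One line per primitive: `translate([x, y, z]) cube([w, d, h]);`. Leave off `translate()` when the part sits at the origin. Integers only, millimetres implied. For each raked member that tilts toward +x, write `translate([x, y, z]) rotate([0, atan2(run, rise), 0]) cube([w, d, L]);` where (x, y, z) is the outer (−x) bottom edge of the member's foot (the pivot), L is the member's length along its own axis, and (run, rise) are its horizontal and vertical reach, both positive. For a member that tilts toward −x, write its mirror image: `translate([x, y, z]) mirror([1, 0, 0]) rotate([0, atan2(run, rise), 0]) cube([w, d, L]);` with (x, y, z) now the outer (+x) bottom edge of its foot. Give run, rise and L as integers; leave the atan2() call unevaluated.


// leg length = √(432² + 810²) = 918
// right-leg outer foot x = 2·432 + 90 = 954
// beam min-corner = (432, 0, 810)
translate([432, 0, 810]) cube([90, 1270, 64]);
translate([0, 110, 0]) rotate([0, atan2(432, 810), 0]) cube([40, 57, 918]);
translate([954, 110, 0]) mirror([1, 0, 0]) rotate([0, atan2(432, 810), 0]) cube([40, 57, 918]);
translate([0, 1103, 0]) rotate([0, atan2(432, 810), 0]) cube([40, 57, 918]);
translate([954, 1103, 0]) mirror([1, 0, 0]) rotate([0, atan2(432, 810), 0]) cube([40, 57, 918]);


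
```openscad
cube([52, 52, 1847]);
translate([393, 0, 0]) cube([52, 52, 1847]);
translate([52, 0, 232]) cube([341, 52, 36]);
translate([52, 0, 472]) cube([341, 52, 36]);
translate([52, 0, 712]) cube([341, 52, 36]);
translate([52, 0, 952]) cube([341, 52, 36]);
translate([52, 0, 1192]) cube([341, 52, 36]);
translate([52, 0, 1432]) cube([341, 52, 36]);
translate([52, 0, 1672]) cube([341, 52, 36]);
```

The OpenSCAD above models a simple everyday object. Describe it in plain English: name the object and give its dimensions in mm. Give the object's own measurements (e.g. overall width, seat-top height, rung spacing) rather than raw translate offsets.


A straight ladder. Two 52×52 mm vertical rails, 1847 mm tall, stand 445 mm apart (outside-to-outside) with their front faces coplanar on the −y side. 7 rungs, each 52 mm deep and 36 mm tall, span between the inner faces of the rails, front faces flush with the rails. The lowest rung's underside is at z = 232 mm and rungs are spaced 240 mm apart (underside to underside).


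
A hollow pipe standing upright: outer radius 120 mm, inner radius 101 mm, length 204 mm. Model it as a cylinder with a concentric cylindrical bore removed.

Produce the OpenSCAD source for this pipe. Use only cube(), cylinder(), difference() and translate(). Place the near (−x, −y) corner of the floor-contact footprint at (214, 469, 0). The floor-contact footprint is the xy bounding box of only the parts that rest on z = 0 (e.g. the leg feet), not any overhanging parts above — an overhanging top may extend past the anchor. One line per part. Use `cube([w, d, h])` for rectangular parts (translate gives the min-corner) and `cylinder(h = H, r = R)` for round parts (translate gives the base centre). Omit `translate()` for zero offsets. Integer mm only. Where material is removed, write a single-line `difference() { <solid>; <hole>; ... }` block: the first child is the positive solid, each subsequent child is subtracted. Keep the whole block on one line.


difference() { translate([334, 589, 0]) cylinder(h = 204, r = 120); translate([334, 589, 0]) cylinder(h = 204, r = 101); }


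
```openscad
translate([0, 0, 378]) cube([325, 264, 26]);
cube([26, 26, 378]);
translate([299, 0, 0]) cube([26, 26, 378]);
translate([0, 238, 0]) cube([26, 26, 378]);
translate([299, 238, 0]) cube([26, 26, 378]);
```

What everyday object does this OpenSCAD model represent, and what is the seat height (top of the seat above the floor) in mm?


A stool. The seat height is 404 mm.

A 325×264×26 slab at z = 378 on four corner posts — a stool. The seat top is 378 + 26 = 404 mm.


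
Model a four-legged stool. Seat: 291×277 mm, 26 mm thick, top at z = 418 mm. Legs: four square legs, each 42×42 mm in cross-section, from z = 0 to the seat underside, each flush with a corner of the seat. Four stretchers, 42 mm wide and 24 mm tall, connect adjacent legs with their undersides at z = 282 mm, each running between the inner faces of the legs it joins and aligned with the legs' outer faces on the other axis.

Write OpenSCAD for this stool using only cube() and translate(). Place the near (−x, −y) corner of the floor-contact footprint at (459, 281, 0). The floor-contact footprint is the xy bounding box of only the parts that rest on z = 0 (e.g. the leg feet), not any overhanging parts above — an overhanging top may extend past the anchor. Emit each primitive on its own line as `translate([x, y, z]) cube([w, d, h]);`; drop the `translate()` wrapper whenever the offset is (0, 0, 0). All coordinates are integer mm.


translate([459, 281, 392]) cube([291, 277, 26]);
translate([459, 281, 0]) cube([42, 42, 392]);
translate([708, 281, 0]) cube([42, 42, 392]);
translate([459, 516, 0]) cube([42, 42, 392]);
translate([708, 516, 0]) cube([42, 42, 392]);
translate([501, 281, 282]) cube([207, 42, 24]);
translate([501, 516, 282]) cube([207, 42, 24]);
translate([459, 323, 282]) cube([42, 193, 24]);
translate([708, 323, 282]) cube([42, 193, 24]);


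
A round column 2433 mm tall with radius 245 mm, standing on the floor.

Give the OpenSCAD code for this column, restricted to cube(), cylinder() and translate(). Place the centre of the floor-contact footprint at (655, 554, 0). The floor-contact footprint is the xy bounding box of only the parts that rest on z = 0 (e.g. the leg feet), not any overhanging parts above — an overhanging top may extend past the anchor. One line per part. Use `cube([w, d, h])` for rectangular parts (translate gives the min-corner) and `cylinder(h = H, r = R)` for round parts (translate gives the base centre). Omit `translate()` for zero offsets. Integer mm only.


translate([655, 554, 0]) cylinder(h = 2433, r = 245);


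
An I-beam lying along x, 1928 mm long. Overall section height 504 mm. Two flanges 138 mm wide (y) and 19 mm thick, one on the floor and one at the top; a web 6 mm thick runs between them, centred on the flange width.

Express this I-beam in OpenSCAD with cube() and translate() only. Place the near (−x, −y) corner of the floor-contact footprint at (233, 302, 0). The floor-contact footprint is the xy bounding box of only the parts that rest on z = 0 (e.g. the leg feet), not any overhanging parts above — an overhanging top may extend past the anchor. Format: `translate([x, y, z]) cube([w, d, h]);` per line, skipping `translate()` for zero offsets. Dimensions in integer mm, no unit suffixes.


translate([233, 302, 0]) cube([1928, 138, 19]);
translate([233, 368, 19]) cube([1928, 6, 466]);
translate([233, 302, 485]) cube([1928, 138, 19]);


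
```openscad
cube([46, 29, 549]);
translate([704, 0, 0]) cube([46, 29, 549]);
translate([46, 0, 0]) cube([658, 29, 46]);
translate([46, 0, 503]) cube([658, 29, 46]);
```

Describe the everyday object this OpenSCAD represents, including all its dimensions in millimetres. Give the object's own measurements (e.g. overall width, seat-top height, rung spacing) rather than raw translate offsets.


A rectangular picture frame lying in the x–z plane (depth along y). The opening is 658 mm wide (x) by 457 mm tall (z), surrounded by a border 46 mm wide on all four sides. The frame is 29 mm deep and is made of two full-height vertical stiles with two horizontal rails fitted between them.


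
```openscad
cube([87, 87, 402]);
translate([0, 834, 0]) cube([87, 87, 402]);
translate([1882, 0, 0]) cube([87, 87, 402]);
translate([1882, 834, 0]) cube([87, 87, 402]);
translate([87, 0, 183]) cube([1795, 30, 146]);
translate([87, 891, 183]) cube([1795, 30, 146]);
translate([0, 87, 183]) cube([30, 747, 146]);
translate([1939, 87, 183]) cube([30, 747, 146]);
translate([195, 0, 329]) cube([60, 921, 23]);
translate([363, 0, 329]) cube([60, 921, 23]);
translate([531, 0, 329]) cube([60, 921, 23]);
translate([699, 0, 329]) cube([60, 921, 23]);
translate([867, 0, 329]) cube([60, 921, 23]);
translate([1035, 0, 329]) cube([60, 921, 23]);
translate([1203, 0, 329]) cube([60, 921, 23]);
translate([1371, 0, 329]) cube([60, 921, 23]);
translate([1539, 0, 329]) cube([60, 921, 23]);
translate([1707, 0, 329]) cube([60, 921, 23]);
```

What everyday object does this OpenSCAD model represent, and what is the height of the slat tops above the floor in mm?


A bed frame. The slat-top height is 352 mm.

Four posts, four rails, and a row of slats — a bed frame. Slats sit on the rails at z = 183 + 146 = 329; with slat thickness 23, the top is 352 mm.


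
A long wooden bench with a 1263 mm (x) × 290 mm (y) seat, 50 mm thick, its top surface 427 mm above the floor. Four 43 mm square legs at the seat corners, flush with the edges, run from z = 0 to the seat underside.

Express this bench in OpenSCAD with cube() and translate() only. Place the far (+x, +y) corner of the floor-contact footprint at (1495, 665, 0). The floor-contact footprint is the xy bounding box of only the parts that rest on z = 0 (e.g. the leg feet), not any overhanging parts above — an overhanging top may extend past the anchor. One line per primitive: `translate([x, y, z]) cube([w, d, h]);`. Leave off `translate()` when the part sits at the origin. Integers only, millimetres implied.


translate([232, 375, 377]) cube([1263, 290, 50]);
translate([232, 375, 0]) cube([43, 43, 377]);
translate([232, 622, 0]) cube([43, 43, 377]);
translate([1452, 375, 0]) cube([43, 43, 377]);
translate([1452, 622, 0]) cube([43, 43, 377]);


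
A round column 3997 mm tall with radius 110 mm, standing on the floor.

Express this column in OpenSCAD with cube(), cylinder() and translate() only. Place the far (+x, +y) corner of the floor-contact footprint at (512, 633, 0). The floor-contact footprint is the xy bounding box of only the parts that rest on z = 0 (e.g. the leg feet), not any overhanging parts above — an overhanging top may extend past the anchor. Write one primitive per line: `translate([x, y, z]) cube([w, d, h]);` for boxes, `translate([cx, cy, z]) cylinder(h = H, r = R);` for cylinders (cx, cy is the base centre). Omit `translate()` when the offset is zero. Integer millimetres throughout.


translate([402, 523, 0]) cylinder(h = 3997, r = 110);


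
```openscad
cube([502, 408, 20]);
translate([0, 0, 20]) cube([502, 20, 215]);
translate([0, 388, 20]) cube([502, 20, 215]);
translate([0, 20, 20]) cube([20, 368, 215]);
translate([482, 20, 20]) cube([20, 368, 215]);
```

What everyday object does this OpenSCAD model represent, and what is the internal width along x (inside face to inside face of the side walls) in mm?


An open box. The internal width is 462 mm.

A 502×408 base slab with four walls standing on it — an open box. The base is 502 mm wide and the walls are 20 mm thick, so the internal width is 502 − 2 × 20 = 462 mm.


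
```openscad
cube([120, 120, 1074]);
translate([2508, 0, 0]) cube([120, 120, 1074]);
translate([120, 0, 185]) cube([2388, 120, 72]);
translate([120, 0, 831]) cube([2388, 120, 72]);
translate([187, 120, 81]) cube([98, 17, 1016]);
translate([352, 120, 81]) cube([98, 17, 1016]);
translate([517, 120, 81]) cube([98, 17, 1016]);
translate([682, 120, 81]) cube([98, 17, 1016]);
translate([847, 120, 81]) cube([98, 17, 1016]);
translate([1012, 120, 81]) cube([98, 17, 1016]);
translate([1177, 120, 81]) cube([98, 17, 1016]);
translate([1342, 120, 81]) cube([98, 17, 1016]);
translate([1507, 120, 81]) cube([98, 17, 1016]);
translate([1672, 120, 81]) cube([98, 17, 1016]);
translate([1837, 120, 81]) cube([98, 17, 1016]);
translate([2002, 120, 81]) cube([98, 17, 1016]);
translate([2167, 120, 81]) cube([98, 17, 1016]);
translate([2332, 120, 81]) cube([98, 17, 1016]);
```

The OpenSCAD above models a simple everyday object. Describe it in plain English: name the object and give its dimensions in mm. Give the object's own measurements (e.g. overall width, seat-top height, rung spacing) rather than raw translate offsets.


A fence section. Two 120×120 mm posts, 1074 mm tall, stand on the floor with a clear span of 2388 mm between their inner faces. Two horizontal rails of 120×72 mm section span the gap between the posts with their undersides at z = 185 mm and z = 831 mm, flush with the posts' −y face. 14 pickets, each 98 mm wide, 17 mm thick and 1016 mm tall, are fixed to the +y face of the rails with their bottoms at z = 81 mm, spaced across the span with a 67 mm gap after the −x post and between neighbouring pickets, with 78 mm left before the +x post.


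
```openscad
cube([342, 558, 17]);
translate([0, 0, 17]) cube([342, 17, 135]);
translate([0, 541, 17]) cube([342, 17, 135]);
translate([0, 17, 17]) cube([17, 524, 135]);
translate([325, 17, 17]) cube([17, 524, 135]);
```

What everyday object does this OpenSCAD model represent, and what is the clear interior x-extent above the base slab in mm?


An open box. The internal width is 308 mm.

A 342×558 base slab with four walls standing on it — an open box. The base is 342 mm wide and the walls are 17 mm thick, so the internal width is 342 − 2 × 17 = 308 mm.


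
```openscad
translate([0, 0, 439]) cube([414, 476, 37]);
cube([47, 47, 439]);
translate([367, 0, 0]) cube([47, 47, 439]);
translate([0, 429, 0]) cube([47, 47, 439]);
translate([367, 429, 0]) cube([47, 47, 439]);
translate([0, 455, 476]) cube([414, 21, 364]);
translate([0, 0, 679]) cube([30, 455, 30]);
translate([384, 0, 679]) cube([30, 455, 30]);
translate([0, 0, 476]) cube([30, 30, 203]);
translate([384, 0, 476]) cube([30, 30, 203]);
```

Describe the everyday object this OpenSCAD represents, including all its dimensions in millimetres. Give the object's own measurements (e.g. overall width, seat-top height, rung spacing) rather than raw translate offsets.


A chair. The seat is a 414×476×37 mm slab with its top at z = 476 mm, on four 47×47 mm corner legs (flush with the seat edges, standing on z = 0). A flat backrest 21 mm thick, 364 mm tall, spans the full seat width and rises from the seat top along its +y edge, rear face flush with the rear of the seat. Two armrests of 30×30 mm section run along each side from the seat's front edge to the front of the backrest, top faces 233 mm above the seat top and outer faces flush with the seat's x-edges; a 30×30 mm post under the front of each armrest stands on the seat at the front corner.


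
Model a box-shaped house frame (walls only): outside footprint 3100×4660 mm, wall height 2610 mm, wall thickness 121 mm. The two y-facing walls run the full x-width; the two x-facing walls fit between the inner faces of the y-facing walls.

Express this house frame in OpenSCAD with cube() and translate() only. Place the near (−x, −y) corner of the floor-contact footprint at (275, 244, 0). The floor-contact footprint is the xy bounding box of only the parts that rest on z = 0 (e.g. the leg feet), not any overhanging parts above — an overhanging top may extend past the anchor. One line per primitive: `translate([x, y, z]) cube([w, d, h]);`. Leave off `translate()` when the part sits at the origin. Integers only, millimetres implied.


translate([275, 244, 0]) cube([3100, 121, 2610]);
translate([275, 4783, 0]) cube([3100, 121, 2610]);
translate([275, 365, 0]) cube([121, 4418, 2610]);
translate([3254, 365, 0]) cube([121, 4418, 2610]);


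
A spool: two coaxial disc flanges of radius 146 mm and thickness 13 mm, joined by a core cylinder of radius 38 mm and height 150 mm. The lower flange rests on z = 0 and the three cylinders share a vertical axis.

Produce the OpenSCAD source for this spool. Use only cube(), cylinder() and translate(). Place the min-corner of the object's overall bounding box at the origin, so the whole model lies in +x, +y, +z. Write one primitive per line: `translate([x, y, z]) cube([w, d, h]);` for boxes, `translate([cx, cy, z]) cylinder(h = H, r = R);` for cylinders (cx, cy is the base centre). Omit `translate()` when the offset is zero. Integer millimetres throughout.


translate([146, 146, 0]) cylinder(h = 13, r = 146);
translate([146, 146, 13]) cylinder(h = 150, r = 38);
translate([146, 146, 163]) cylinder(h = 13, r = 146);


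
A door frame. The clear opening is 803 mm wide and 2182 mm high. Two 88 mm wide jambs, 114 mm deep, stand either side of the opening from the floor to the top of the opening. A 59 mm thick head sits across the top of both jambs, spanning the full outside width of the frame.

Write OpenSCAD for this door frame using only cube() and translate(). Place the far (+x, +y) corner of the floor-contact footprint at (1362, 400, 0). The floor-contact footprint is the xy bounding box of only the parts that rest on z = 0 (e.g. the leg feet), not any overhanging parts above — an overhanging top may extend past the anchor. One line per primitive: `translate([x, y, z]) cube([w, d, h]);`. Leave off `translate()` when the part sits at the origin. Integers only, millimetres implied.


translate([383, 286, 0]) cube([88, 114, 2182]);
translate([1274, 286, 0]) cube([88, 114, 2182]);
translate([383, 286, 2182]) cube([979, 114, 59]);


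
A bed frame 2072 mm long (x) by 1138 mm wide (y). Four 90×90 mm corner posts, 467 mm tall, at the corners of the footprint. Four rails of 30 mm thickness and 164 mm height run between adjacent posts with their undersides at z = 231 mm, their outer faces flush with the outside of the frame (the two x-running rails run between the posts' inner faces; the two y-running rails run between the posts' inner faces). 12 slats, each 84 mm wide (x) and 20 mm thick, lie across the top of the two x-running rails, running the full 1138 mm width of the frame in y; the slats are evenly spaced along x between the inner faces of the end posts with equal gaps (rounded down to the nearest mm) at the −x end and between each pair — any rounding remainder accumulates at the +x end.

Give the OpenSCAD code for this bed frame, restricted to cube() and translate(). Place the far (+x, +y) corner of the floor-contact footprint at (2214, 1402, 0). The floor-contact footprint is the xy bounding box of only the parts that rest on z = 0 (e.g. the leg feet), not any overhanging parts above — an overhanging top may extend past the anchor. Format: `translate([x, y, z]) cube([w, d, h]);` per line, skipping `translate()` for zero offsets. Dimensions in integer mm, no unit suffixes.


translate([142, 264, 0]) cube([90, 90, 467]);
translate([142, 1312, 0]) cube([90, 90, 467]);
translate([2124, 264, 0]) cube([90, 90, 467]);
translate([2124, 1312, 0]) cube([90, 90, 467]);
translate([232, 264, 231]) cube([1892, 30, 164]);
translate([232, 1372, 231]) cube([1892, 30, 164]);
translate([142, 354, 231]) cube([30, 958, 164]);
translate([2184, 354, 231]) cube([30, 958, 164]);
translate([300, 264, 395]) cube([84, 1138, 20]);
translate([452, 264, 395]) cube([84, 1138, 20]);
translate([604, 264, 395]) cube([84, 1138, 20]);
translate([756, 264, 395]) cube([84, 1138, 20]);
translate([908, 264, 395]) cube([84, 1138, 20]);
translate([1060, 264, 395]) cube([84, 1138, 20]);
translate([1212, 264, 395]) cube([84, 1138, 20]);
translate([1364, 264, 395]) cube([84, 1138, 20]);
translate([1516, 264, 395]) cube([84, 1138, 20]);
translate([1668, 264, 395]) cube([84, 1138, 20]);
translate([1820, 264, 395]) cube([84, 1138, 20]);
translate([1972, 264, 395]) cube([84, 1138, 20]);
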